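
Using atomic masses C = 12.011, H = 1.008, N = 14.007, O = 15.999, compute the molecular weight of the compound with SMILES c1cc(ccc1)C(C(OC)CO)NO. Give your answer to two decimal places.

197.23

Molecular formula: C10H15NO3.
M = 10×12.011 + 15×1.008 + 1×14.007 + 3×15.999 = 197.23 g/mol.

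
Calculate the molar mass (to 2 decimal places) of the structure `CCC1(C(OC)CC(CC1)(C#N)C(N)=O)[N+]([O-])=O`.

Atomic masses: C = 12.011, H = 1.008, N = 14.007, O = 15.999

255.27

Molecular formula: C11H17N3O4.
M = 11×12.011 + 17×1.008 + 3×14.007 + 4×15.999 = 255.27 g/mol.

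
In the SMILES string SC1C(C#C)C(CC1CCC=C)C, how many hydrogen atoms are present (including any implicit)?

Hydrogens are implicit in SMILES; fill each atom to its normal valence:
  6 × C: 1 H each → 6
  4 × C: 2 H each → 8
  1 × C: 3 H
  1 × C: no H
  1 × S: 1 H
  Total hydrogens = 18.

18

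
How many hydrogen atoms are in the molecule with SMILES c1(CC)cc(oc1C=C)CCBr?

Hydrogens are implicit in SMILES; fill each atom to its normal valence:
  4 × C: 2 H each → 8
  3 × C (aromatic): no H
  1 × Br: no H
  1 × C: 3 H
  1 × C (aromatic): 1 H
  1 × C: 1 H
  1 × O (aromatic): no H
  Total hydrogens = 13.

13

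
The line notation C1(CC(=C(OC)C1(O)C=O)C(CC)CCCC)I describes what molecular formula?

C14H23IO3

Heavy atoms from the SMILES: 14 C, 1 I, 3 O.
Implicit hydrogens by atom environment:
  5 × C: 2 H each → 10
  3 × C: 3 H each → 9
  3 × C: 1 H each → 3
  3 × C: no H
  2 × O: no H
  1 × I: no H
  1 × O: 1 H
  Total hydrogens = 23.
Molecular formula: C14H23IO3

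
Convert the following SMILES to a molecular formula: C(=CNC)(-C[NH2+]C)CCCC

Heavy atoms from the SMILES: 9 C, 2 N.
Implicit hydrogens by atom environment:
  4 × C: 2 H each → 8
  3 × C: 3 H each → 9
  1 × C: 1 H
  1 × C: no H
  1 × N (charge +1): 2 H
  1 × N: 1 H
  Total hydrogens = 21.
Net charge +1.
Molecular formula: C9H21N2+

C9H21N2+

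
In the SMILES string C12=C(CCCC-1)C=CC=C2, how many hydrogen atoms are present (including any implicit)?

12

Hydrogens are implicit in SMILES; fill each atom to its normal valence:
  4 × C: 2 H each → 8
  4 × C (aromatic): 1 H each → 4
  2 × C (aromatic): no H
  Total hydrogens = 12.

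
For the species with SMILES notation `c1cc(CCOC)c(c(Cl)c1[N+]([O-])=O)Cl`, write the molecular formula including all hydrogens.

C9H9Cl2NO3

Heavy atoms from the SMILES: 9 C, 2 Cl, 1 N, 3 O.
Implicit hydrogens by atom environment:
  4 × C (aromatic): no H
  2 × C: 2 H each → 4
  2 × C (aromatic): 1 H each → 2
  2 × Cl: no H
  2 × O: no H
  1 × C: 3 H
  1 × N (charge +1): no H
  1 × O (charge -1): no H
  Total hydrogens = 9.
Molecular formula: C9H9Cl2NO3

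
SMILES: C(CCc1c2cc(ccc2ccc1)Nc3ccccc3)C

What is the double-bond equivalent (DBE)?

11

Molecular formula from the SMILES: C20H21N.
DoU = (2C + 2 + N − H − X)/2 = (2·20 + 2 + 1 − 21 − 0)/2 = 22/2 = 11.
(Structurally: 3 ring(s) + 8 π bond(s) = 11.)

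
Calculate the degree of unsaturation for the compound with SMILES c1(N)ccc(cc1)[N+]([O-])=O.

Molecular formula from the SMILES: C6H6N2O2.
DoU = (2C + 2 + N − H − X)/2 = (2·6 + 2 + 2 − 6 − 0)/2 = 10/2 = 5.
(Structurally: 1 ring(s) + 4 π bond(s) = 5.)

5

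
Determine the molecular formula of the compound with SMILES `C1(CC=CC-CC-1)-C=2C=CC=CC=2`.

C13H16

Heavy atoms from the SMILES: 13 C.
Implicit hydrogens by atom environment:
  5 × C (aromatic): 1 H each → 5
  4 × C: 2 H each → 8
  3 × C: 1 H each → 3
  1 × C (aromatic): no H
  Total hydrogens = 16.
Molecular formula: C13H16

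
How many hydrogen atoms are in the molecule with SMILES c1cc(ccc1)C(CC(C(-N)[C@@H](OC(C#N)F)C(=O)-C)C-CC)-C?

Hydrogens are implicit in SMILES; fill each atom to its normal valence:
  5 × C: 1 H each → 5
  5 × C (aromatic): 1 H each → 5
  3 × C: 3 H each → 9
  3 × C: 2 H each → 6
  2 × C: no H
  2 × O: no H
  1 × C (aromatic): no H
  1 × F: no H
  1 × N: 2 H
  1 × N: no H
  Total hydrogens = 27.

27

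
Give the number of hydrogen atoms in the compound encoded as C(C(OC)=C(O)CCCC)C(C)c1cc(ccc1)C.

26

Hydrogens are implicit in SMILES; fill each atom to its normal valence:
  4 × C: 3 H each → 12
  4 × C: 2 H each → 8
  4 × C (aromatic): 1 H each → 4
  2 × C: no H
  2 × C (aromatic): no H
  1 × C: 1 H
  1 × O: 1 H
  1 × O: no H
  Total hydrogens = 26.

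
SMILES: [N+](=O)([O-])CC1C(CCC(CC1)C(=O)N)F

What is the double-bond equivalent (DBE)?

3

Molecular formula from the SMILES: C9H15FN2O3.
DoU = (2C + 2 + N − H − X)/2 = (2·9 + 2 + 2 − 15 − 1)/2 = 6/2 = 3.
(Structurally: 1 ring(s) + 2 π bond(s) = 3.)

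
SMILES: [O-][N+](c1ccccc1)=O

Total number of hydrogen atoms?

5

Hydrogens are implicit in SMILES; fill each atom to its normal valence:
  5 × C (aromatic): 1 H each → 5
  1 × C (aromatic): no H
  1 × N (charge +1): no H
  1 × O: no H
  1 × O (charge -1): no H
  Total hydrogens = 5.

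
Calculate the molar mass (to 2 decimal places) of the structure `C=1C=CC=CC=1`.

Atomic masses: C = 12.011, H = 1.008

Molecular formula: C6H6.
M = 6×12.011 + 6×1.008 = 78.11 g/mol.

78.11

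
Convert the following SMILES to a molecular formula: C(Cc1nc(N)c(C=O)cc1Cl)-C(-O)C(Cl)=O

Heavy atoms from the SMILES: 10 C, 2 Cl, 2 N, 3 O.
Implicit hydrogens by atom environment:
  4 × C (aromatic): no H
  2 × C: 2 H each → 4
  2 × C: 1 H each → 2
  2 × Cl: no H
  2 × O: no H
  1 × C (aromatic): 1 H
  1 × C: no H
  1 × N: 2 H
  1 × N (aromatic): no H
  1 × O: 1 H
  Total hydrogens = 10.
Molecular formula: C10H10Cl2N2O3

C10H10Cl2N2O3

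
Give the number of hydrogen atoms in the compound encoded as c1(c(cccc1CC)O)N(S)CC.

15

Hydrogens are implicit in SMILES; fill each atom to its normal valence:
  3 × C (aromatic): 1 H each → 3
  3 × C (aromatic): no H
  2 × C: 3 H each → 6
  2 × C: 2 H each → 4
  1 × N: no H
  1 × O: 1 H
  1 × S: 1 H
  Total hydrogens = 15.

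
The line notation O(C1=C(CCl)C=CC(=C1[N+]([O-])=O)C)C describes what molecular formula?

Heavy atoms from the SMILES: 9 C, 1 Cl, 1 N, 3 O.
Implicit hydrogens by atom environment:
  4 × C (aromatic): no H
  2 × C: 3 H each → 6
  2 × C (aromatic): 1 H each → 2
  2 × O: no H
  1 × C: 2 H
  1 × Cl: no H
  1 × N (charge +1): no H
  1 × O (charge -1): no H
  Total hydrogens = 10.
Molecular formula: C9H10ClNO3

C9H10ClNO3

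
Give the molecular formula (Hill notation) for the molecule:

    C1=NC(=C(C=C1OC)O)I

C6H6INO2

Heavy atoms from the SMILES: 6 C, 1 I, 1 N, 2 O.
Implicit hydrogens by atom environment:
  3 × C (aromatic): no H
  2 × C (aromatic): 1 H each → 2
  1 × C: 3 H
  1 × I: no H
  1 × N (aromatic): no H
  1 × O: 1 H
  1 × O: no H
  Total hydrogens = 6.
Molecular formula: C6H6INO2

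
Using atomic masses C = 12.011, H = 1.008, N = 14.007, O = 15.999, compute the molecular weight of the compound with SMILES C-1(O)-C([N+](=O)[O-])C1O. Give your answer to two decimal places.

119.08

Molecular formula: C3H5NO4.
M = 3×12.011 + 5×1.008 + 1×14.007 + 4×15.999 = 119.08 g/mol.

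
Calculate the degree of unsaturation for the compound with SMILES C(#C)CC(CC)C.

2

Molecular formula from the SMILES: C7H12.
DoU = (2C + 2 + N − H − X)/2 = (2·7 + 2 + 0 − 12 − 0)/2 = 4/2 = 2.
(Structurally: 0 ring(s) + 2 π bond(s) = 2.)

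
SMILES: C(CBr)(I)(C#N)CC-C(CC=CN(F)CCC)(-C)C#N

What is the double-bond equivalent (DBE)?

5

Molecular formula from the SMILES: C14H20BrFIN3.
DoU = (2C + 2 + N − H − X)/2 = (2·14 + 2 + 3 − 20 − 3)/2 = 10/2 = 5.
(Structurally: 0 ring(s) + 5 π bond(s) = 5.)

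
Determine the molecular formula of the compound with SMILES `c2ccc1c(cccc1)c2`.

C10H8

Heavy atoms from the SMILES: 10 C.
Implicit hydrogens by atom environment:
  8 × C (aromatic): 1 H each → 8
  2 × C (aromatic): no H
  Total hydrogens = 8.
Molecular formula: C10H8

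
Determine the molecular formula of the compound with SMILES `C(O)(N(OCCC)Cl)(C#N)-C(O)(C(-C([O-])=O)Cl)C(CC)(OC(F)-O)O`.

Heavy atoms from the SMILES: 12 C, 2 Cl, 1 F, 2 N, 8 O.
Implicit hydrogens by atom environment:
  5 × C: no H
  4 × O: 1 H each → 4
  3 × C: 2 H each → 6
  3 × O: no H
  2 × C: 3 H each → 6
  2 × C: 1 H each → 2
  2 × Cl: no H
  2 × N: no H
  1 × F: no H
  1 × O (charge -1): no H
  Total hydrogens = 18.
Net charge -1.
Molecular formula: C12H18Cl2FN2O8-

C12H18Cl2FN2O8-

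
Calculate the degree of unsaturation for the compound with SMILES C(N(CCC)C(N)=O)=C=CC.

3

Molecular formula from the SMILES: C8H14N2O.
DoU = (2C + 2 + N − H − X)/2 = (2·8 + 2 + 2 − 14 − 0)/2 = 6/2 = 3.
(Structurally: 0 ring(s) + 3 π bond(s) = 3.)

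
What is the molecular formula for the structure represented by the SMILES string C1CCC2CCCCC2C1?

Heavy atoms from the SMILES: 10 C.
Implicit hydrogens by atom environment:
  8 × C: 2 H each → 16
  2 × C: 1 H each → 2
  Total hydrogens = 18.
Molecular formula: C10H18

C10H18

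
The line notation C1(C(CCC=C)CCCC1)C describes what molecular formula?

C11H20

Heavy atoms from the SMILES: 11 C.
Implicit hydrogens by atom environment:
  7 × C: 2 H each → 14
  3 × C: 1 H each → 3
  1 × C: 3 H
  Total hydrogens = 20.
Molecular formula: C11H20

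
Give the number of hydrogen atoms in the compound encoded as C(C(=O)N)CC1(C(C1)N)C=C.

14

Hydrogens are implicit in SMILES; fill each atom to its normal valence:
  4 × C: 2 H each → 8
  2 × C: 1 H each → 2
  2 × C: no H
  2 × N: 2 H each → 4
  1 × O: no H
  Total hydrogens = 14.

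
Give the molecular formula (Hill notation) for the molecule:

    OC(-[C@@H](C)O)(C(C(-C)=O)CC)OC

C9H18O4

Heavy atoms from the SMILES: 9 C, 4 O.
Implicit hydrogens by atom environment:
  4 × C: 3 H each → 12
  2 × C: 1 H each → 2
  2 × C: no H
  2 × O: 1 H each → 2
  2 × O: no H
  1 × C: 2 H
  Total hydrogens = 18.
Molecular formula: C9H18O4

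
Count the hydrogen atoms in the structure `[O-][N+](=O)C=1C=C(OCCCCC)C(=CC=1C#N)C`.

Hydrogens are implicit in SMILES; fill each atom to its normal valence:
  4 × C: 2 H each → 8
  4 × C (aromatic): no H
  2 × C: 3 H each → 6
  2 × C (aromatic): 1 H each → 2
  2 × O: no H
  1 × C: no H
  1 × N: no H
  1 × N (charge +1): no H
  1 × O (charge -1): no H
  Total hydrogens = 16.

16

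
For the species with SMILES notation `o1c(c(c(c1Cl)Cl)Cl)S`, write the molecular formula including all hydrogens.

Heavy atoms from the SMILES: 4 C, 3 Cl, 1 O, 1 S.
Implicit hydrogens by atom environment:
  4 × C (aromatic): no H
  3 × Cl: no H
  1 × O (aromatic): no H
  1 × S: 1 H
  Total hydrogens = 1.
Molecular formula: C4HCl3OS

C4HCl3OS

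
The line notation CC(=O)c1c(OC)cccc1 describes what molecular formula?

C9H10O2

Heavy atoms from the SMILES: 9 C, 2 O.
Implicit hydrogens by atom environment:
  4 × C (aromatic): 1 H each → 4
  2 × C: 3 H each → 6
  2 × C (aromatic): no H
  2 × O: no H
  1 × C: no H
  Total hydrogens = 10.
Molecular formula: C9H10O2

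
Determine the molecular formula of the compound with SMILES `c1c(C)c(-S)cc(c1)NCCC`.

Heavy atoms from the SMILES: 10 C, 1 N, 1 S.
Implicit hydrogens by atom environment:
  3 × C (aromatic): 1 H each → 3
  3 × C (aromatic): no H
  2 × C: 3 H each → 6
  2 × C: 2 H each → 4
  1 × N: 1 H
  1 × S: 1 H
  Total hydrogens = 15.
Molecular formula: C10H15NS

C10H15NS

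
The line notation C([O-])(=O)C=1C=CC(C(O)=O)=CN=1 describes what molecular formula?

C7H4NO4-

Heavy atoms from the SMILES: 7 C, 1 N, 4 O.
Implicit hydrogens by atom environment:
  3 × C (aromatic): 1 H each → 3
  2 × C (aromatic): no H
  2 × C: no H
  2 × O: no H
  1 × N (aromatic): no H
  1 × O: 1 H
  1 × O (charge -1): no H
  Total hydrogens = 4.
Net charge -1.
Molecular formula: C7H4NO4-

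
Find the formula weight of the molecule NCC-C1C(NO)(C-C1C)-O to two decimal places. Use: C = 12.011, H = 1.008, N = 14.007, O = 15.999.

Molecular formula: C7H16N2O2.
M = 7×12.011 + 16×1.008 + 2×14.007 + 2×15.999 = 160.22 g/mol.

160.22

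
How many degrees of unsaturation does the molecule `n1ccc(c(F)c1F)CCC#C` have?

6

Molecular formula from the SMILES: C9H7F2N.
DoU = (2C + 2 + N − H − X)/2 = (2·9 + 2 + 1 − 7 − 2)/2 = 12/2 = 6.
(Structurally: 1 ring(s) + 5 π bond(s) = 6.)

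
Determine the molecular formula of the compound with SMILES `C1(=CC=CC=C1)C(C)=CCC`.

Heavy atoms from the SMILES: 11 C.
Implicit hydrogens by atom environment:
  5 × C (aromatic): 1 H each → 5
  2 × C: 3 H each → 6
  1 × C: 2 H
  1 × C: 1 H
  1 × C: no H
  1 × C (aromatic): no H
  Total hydrogens = 14.
Molecular formula: C11H14

C11H14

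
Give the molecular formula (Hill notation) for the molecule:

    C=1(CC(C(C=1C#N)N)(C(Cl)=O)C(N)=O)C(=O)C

Heavy atoms from the SMILES: 10 C, 1 Cl, 3 N, 3 O.
Implicit hydrogens by atom environment:
  7 × C: no H
  3 × O: no H
  2 × N: 2 H each → 4
  1 × C: 3 H
  1 × C: 2 H
  1 × C: 1 H
  1 × Cl: no H
  1 × N: no H
  Total hydrogens = 10.
Molecular formula: C10H10ClN3O3

C10H10ClN3O3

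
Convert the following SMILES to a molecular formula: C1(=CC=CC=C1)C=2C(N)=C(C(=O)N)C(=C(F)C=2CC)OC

C16H17FN2O2

Heavy atoms from the SMILES: 16 C, 1 F, 2 N, 2 O.
Implicit hydrogens by atom environment:
  7 × C (aromatic): no H
  5 × C (aromatic): 1 H each → 5
  2 × C: 3 H each → 6
  2 × N: 2 H each → 4
  2 × O: no H
  1 × C: 2 H
  1 × C: no H
  1 × F: no H
  Total hydrogens = 17.
Molecular formula: C16H17FN2O2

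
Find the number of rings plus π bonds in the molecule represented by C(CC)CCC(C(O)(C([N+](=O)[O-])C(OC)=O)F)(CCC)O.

2

Molecular formula from the SMILES: C13H24FNO6.
DoU = (2C + 2 + N − H − X)/2 = (2·13 + 2 + 1 − 24 − 1)/2 = 4/2 = 2.
(Structurally: 0 ring(s) + 2 π bond(s) = 2.)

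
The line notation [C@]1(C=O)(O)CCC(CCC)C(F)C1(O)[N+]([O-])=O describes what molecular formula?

C10H16FNO5

Heavy atoms from the SMILES: 10 C, 1 F, 1 N, 5 O.
Implicit hydrogens by atom environment:
  4 × C: 2 H each → 8
  3 × C: 1 H each → 3
  2 × C: no H
  2 × O: 1 H each → 2
  2 × O: no H
  1 × C: 3 H
  1 × F: no H
  1 × N (charge +1): no H
  1 × O (charge -1): no H
  Total hydrogens = 16.
Molecular formula: C10H16FNO5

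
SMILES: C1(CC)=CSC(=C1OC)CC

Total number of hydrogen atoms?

Hydrogens are implicit in SMILES; fill each atom to its normal valence:
  3 × C: 3 H each → 9
  3 × C (aromatic): no H
  2 × C: 2 H each → 4
  1 × C (aromatic): 1 H
  1 × O: no H
  1 × S (aromatic): no H
  Total hydrogens = 14.

14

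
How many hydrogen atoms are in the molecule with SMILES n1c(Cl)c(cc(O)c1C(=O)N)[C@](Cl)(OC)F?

7

Hydrogens are implicit in SMILES; fill each atom to its normal valence:
  4 × C (aromatic): no H
  2 × C: no H
  2 × Cl: no H
  2 × O: no H
  1 × C: 3 H
  1 × C (aromatic): 1 H
  1 × F: no H
  1 × N: 2 H
  1 × N (aromatic): no H
  1 × O: 1 H
  Total hydrogens = 7.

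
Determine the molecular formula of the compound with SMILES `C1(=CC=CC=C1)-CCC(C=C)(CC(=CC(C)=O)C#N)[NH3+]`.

C17H21N2O+

Heavy atoms from the SMILES: 17 C, 2 N, 1 O.
Implicit hydrogens by atom environment:
  5 × C (aromatic): 1 H each → 5
  4 × C: 2 H each → 8
  4 × C: no H
  2 × C: 1 H each → 2
  1 × C: 3 H
  1 × C (aromatic): no H
  1 × N (charge +1): 3 H
  1 × N: no H
  1 × O: no H
  Total hydrogens = 21.
Net charge +1.
Molecular formula: C17H21N2O+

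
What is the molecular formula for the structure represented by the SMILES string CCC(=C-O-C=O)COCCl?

C7H11ClO3

Heavy atoms from the SMILES: 7 C, 1 Cl, 3 O.
Implicit hydrogens by atom environment:
  3 × C: 2 H each → 6
  3 × O: no H
  2 × C: 1 H each → 2
  1 × C: 3 H
  1 × C: no H
  1 × Cl: no H
  Total hydrogens = 11.
Molecular formula: C7H11ClO3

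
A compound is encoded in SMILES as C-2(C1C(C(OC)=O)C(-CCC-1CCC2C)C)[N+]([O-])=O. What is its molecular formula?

Heavy atoms from the SMILES: 14 C, 1 N, 4 O.
Implicit hydrogens by atom environment:
  6 × C: 1 H each → 6
  4 × C: 2 H each → 8
  3 × C: 3 H each → 9
  3 × O: no H
  1 × C: no H
  1 × N (charge +1): no H
  1 × O (charge -1): no H
  Total hydrogens = 23.
Molecular formula: C14H23NO4

C14H23NO4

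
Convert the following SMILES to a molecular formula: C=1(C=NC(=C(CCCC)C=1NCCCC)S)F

C13H21FN2S

Heavy atoms from the SMILES: 13 C, 1 F, 2 N, 1 S.
Implicit hydrogens by atom environment:
  6 × C: 2 H each → 12
  4 × C (aromatic): no H
  2 × C: 3 H each → 6
  1 × C (aromatic): 1 H
  1 × F: no H
  1 × N: 1 H
  1 × N (aromatic): no H
  1 × S: 1 H
  Total hydrogens = 21.
Molecular formula: C13H21FN2S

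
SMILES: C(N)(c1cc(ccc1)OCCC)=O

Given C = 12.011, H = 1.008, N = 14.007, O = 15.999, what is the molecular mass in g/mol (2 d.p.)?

Molecular formula: C10H13NO2.
M = 10×12.011 + 13×1.008 + 1×14.007 + 2×15.999 = 179.22 g/mol.

179.22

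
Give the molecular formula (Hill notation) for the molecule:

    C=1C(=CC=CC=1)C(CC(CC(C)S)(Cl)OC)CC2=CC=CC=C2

Heavy atoms from the SMILES: 20 C, 1 Cl, 1 O, 1 S.
Implicit hydrogens by atom environment:
  10 × C (aromatic): 1 H each → 10
  3 × C: 2 H each → 6
  2 × C: 3 H each → 6
  2 × C: 1 H each → 2
  2 × C (aromatic): no H
  1 × C: no H
  1 × Cl: no H
  1 × O: no H
  1 × S: 1 H
  Total hydrogens = 25.
Molecular formula: C20H25ClOS

C20H25ClOS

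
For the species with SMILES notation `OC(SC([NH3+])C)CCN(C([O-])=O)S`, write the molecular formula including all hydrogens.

Heavy atoms from the SMILES: 6 C, 2 N, 3 O, 2 S.
Implicit hydrogens by atom environment:
  2 × C: 2 H each → 4
  2 × C: 1 H each → 2
  1 × C: 3 H
  1 × C: no H
  1 × N (charge +1): 3 H
  1 × N: no H
  1 × O: 1 H
  1 × O: no H
  1 × O (charge -1): no H
  1 × S: 1 H
  1 × S: no H
  Total hydrogens = 14.
Molecular formula: C6H14N2O3S2

C6H14N2O3S2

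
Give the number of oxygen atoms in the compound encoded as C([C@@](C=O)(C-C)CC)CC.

1

The symbol for oxygen appears 1 time in the SMILES.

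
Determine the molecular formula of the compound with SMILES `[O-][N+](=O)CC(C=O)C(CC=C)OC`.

C8H13NO4

Heavy atoms from the SMILES: 8 C, 1 N, 4 O.
Implicit hydrogens by atom environment:
  4 × C: 1 H each → 4
  3 × C: 2 H each → 6
  3 × O: no H
  1 × C: 3 H
  1 × N (charge +1): no H
  1 × O (charge -1): no H
  Total hydrogens = 13.
Molecular formula: C8H13NO4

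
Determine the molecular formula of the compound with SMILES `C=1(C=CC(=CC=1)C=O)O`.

Heavy atoms from the SMILES: 7 C, 2 O.
Implicit hydrogens by atom environment:
  4 × C (aromatic): 1 H each → 4
  2 × C (aromatic): no H
  1 × C: 1 H
  1 × O: 1 H
  1 × O: no H
  Total hydrogens = 6.
Molecular formula: C7H6O2

C7H6O2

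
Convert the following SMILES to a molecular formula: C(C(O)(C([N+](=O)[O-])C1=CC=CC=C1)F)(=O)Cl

C9H7ClFNO4

Heavy atoms from the SMILES: 9 C, 1 Cl, 1 F, 1 N, 4 O.
Implicit hydrogens by atom environment:
  5 × C (aromatic): 1 H each → 5
  2 × C: no H
  2 × O: no H
  1 × C: 1 H
  1 × C (aromatic): no H
  1 × Cl: no H
  1 × F: no H
  1 × N (charge +1): no H
  1 × O: 1 H
  1 × O (charge -1): no H
  Total hydrogens = 7.
Molecular formula: C9H7ClFNO4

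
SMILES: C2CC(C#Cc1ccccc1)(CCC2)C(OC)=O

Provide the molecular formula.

C16H18O2

Heavy atoms from the SMILES: 16 C, 2 O.
Implicit hydrogens by atom environment:
  5 × C: 2 H each → 10
  5 × C (aromatic): 1 H each → 5
  4 × C: no H
  2 × O: no H
  1 × C: 3 H
  1 × C (aromatic): no H
  Total hydrogens = 18.
Molecular formula: C16H18O2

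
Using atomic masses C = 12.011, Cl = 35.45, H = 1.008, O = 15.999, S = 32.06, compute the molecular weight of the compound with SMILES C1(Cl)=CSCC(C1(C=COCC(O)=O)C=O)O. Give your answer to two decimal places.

278.70

Molecular formula: C10H11ClO5S.
M = 10×12.011 + 1×35.45 + 11×1.008 + 5×15.999 + 1×32.06 = 278.70 g/mol.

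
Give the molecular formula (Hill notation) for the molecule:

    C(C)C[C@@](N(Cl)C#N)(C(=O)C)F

C7H10ClFN2O

Heavy atoms from the SMILES: 7 C, 1 Cl, 1 F, 2 N, 1 O.
Implicit hydrogens by atom environment:
  3 × C: no H
  2 × C: 3 H each → 6
  2 × C: 2 H each → 4
  2 × N: no H
  1 × Cl: no H
  1 × F: no H
  1 × O: no H
  Total hydrogens = 10.
Molecular formula: C7H10ClFN2O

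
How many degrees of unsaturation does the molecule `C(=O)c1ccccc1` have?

5

Molecular formula from the SMILES: C7H6O.
DoU = (2C + 2 + N − H − X)/2 = (2·7 + 2 + 0 − 6 − 0)/2 = 10/2 = 5.
(Structurally: 1 ring(s) + 4 π bond(s) = 5.)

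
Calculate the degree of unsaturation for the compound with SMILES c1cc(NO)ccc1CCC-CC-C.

4

Molecular formula from the SMILES: C12H19NO.
DoU = (2C + 2 + N − H − X)/2 = (2·12 + 2 + 1 − 19 − 0)/2 = 8/2 = 4.
(Structurally: 1 ring(s) + 3 π bond(s) = 4.)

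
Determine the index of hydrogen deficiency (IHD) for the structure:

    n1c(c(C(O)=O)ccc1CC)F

5

Molecular formula from the SMILES: C8H8FNO2.
DoU = (2C + 2 + N − H − X)/2 = (2·8 + 2 + 1 − 8 − 1)/2 = 10/2 = 5.
(Structurally: 1 ring(s) + 4 π bond(s) = 5.)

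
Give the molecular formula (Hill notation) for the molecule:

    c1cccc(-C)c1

C7H8

Heavy atoms from the SMILES: 7 C.
Implicit hydrogens by atom environment:
  5 × C (aromatic): 1 H each → 5
  1 × C: 3 H
  1 × C (aromatic): no H
  Total hydrogens = 8.
Molecular formula: C7H8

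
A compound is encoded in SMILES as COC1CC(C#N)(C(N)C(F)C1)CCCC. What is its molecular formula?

C12H21FN2O

Heavy atoms from the SMILES: 12 C, 1 F, 2 N, 1 O.
Implicit hydrogens by atom environment:
  5 × C: 2 H each → 10
  3 × C: 1 H each → 3
  2 × C: 3 H each → 6
  2 × C: no H
  1 × F: no H
  1 × N: 2 H
  1 × N: no H
  1 × O: no H
  Total hydrogens = 21.
Molecular formula: C12H21FN2O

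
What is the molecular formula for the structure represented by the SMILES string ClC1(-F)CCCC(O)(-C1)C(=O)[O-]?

Heavy atoms from the SMILES: 7 C, 1 Cl, 1 F, 3 O.
Implicit hydrogens by atom environment:
  4 × C: 2 H each → 8
  3 × C: no H
  1 × Cl: no H
  1 × F: no H
  1 × O: 1 H
  1 × O: no H
  1 × O (charge -1): no H
  Total hydrogens = 9.
Net charge -1.
Molecular formula: C7H9ClFO3-

C7H9ClFO3-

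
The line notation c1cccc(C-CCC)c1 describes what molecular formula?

C10H14

Heavy atoms from the SMILES: 10 C.
Implicit hydrogens by atom environment:
  5 × C (aromatic): 1 H each → 5
  3 × C: 2 H each → 6
  1 × C: 3 H
  1 × C (aromatic): no H
  Total hydrogens = 14.
Molecular formula: C10H14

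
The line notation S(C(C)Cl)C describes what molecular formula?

C3H7ClS

Heavy atoms from the SMILES: 3 C, 1 Cl, 1 S.
Implicit hydrogens by atom environment:
  2 × C: 3 H each → 6
  1 × C: 1 H
  1 × Cl: no H
  1 × S: no H
  Total hydrogens = 7.
Molecular formula: C3H7ClS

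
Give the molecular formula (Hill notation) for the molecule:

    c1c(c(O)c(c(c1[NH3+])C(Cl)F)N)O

Heavy atoms from the SMILES: 7 C, 1 Cl, 1 F, 2 N, 2 O.
Implicit hydrogens by atom environment:
  5 × C (aromatic): no H
  2 × O: 1 H each → 2
  1 × C (aromatic): 1 H
  1 × C: 1 H
  1 × Cl: no H
  1 × F: no H
  1 × N (charge +1): 3 H
  1 × N: 2 H
  Total hydrogens = 9.
Net charge +1.
Molecular formula: C7H9ClFN2O2+

C7H9ClFN2O2+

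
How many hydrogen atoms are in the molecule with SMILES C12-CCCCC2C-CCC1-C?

20

Hydrogens are implicit in SMILES; fill each atom to its normal valence:
  7 × C: 2 H each → 14
  3 × C: 1 H each → 3
  1 × C: 3 H
  Total hydrogens = 20.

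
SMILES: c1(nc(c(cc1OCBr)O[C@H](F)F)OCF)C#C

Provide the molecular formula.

Heavy atoms from the SMILES: 1 Br, 10 C, 3 F, 1 N, 3 O.
Implicit hydrogens by atom environment:
  4 × C (aromatic): no H
  3 × F: no H
  3 × O: no H
  2 × C: 2 H each → 4
  2 × C: 1 H each → 2
  1 × Br: no H
  1 × C (aromatic): 1 H
  1 × C: no H
  1 × N (aromatic): no H
  Total hydrogens = 7.
Molecular formula: C10H7BrF3NO3

C10H7BrF3NO3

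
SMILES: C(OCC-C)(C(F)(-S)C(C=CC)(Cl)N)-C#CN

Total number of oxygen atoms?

The symbol for oxygen appears 1 time in the SMILES.

1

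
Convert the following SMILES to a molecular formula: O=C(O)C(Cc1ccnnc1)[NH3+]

C7H10N3O2+

Heavy atoms from the SMILES: 7 C, 3 N, 2 O.
Implicit hydrogens by atom environment:
  3 × C (aromatic): 1 H each → 3
  2 × N (aromatic): no H
  1 × C: 2 H
  1 × C: 1 H
  1 × C (aromatic): no H
  1 × C: no H
  1 × N (charge +1): 3 H
  1 × O: 1 H
  1 × O: no H
  Total hydrogens = 10.
Net charge +1.
Molecular formula: C7H10N3O2+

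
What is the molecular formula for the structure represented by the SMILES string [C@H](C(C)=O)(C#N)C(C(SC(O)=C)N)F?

C8H11FN2O2S

Heavy atoms from the SMILES: 8 C, 1 F, 2 N, 2 O, 1 S.
Implicit hydrogens by atom environment:
  3 × C: 1 H each → 3
  3 × C: no H
  1 × C: 3 H
  1 × C: 2 H
  1 × F: no H
  1 × N: 2 H
  1 × N: no H
  1 × O: 1 H
  1 × O: no H
  1 × S: no H
  Total hydrogens = 11.
Molecular formula: C8H11FN2O2S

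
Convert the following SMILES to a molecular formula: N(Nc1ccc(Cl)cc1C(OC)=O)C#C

Heavy atoms from the SMILES: 10 C, 1 Cl, 2 N, 2 O.
Implicit hydrogens by atom environment:
  3 × C (aromatic): 1 H each → 3
  3 × C (aromatic): no H
  2 × C: no H
  2 × N: 1 H each → 2
  2 × O: no H
  1 × C: 3 H
  1 × C: 1 H
  1 × Cl: no H
  Total hydrogens = 9.
Molecular formula: C10H9ClN2O2

C10H9ClN2O2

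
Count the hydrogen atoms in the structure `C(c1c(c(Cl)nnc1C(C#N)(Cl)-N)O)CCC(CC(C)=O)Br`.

15

Hydrogens are implicit in SMILES; fill each atom to its normal valence:
  4 × C: 2 H each → 8
  4 × C (aromatic): no H
  3 × C: no H
  2 × Cl: no H
  2 × N (aromatic): no H
  1 × Br: no H
  1 × C: 3 H
  1 × C: 1 H
  1 × N: 2 H
  1 × N: no H
  1 × O: 1 H
  1 × O: no H
  Total hydrogens = 15.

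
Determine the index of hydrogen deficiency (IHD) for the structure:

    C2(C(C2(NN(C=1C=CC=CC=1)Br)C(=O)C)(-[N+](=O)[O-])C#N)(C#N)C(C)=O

Molecular formula from the SMILES: C15H12BrN5O4.
DoU = (2C + 2 + N − H − X)/2 = (2·15 + 2 + 5 − 12 − 1)/2 = 24/2 = 12.
(Structurally: 2 ring(s) + 10 π bond(s) = 12.)

12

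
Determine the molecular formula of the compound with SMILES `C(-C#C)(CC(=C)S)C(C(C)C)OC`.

Heavy atoms from the SMILES: 11 C, 1 O, 1 S.
Implicit hydrogens by atom environment:
  4 × C: 1 H each → 4
  3 × C: 3 H each → 9
  2 × C: 2 H each → 4
  2 × C: no H
  1 × O: no H
  1 × S: 1 H
  Total hydrogens = 18.
Molecular formula: C11H18OS

C11H18OS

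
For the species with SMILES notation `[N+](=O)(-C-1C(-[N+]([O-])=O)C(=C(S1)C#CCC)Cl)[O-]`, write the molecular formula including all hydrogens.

Heavy atoms from the SMILES: 8 C, 1 Cl, 2 N, 4 O, 1 S.
Implicit hydrogens by atom environment:
  4 × C: no H
  2 × C: 1 H each → 2
  2 × N (charge +1): no H
  2 × O: no H
  2 × O (charge -1): no H
  1 × C: 3 H
  1 × C: 2 H
  1 × Cl: no H
  1 × S: no H
  Total hydrogens = 7.
Molecular formula: C8H7ClN2O4S

C8H7ClN2O4S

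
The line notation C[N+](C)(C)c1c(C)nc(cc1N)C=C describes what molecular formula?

C11H18N3+

Heavy atoms from the SMILES: 11 C, 3 N.
Implicit hydrogens by atom environment:
  4 × C: 3 H each → 12
  4 × C (aromatic): no H
  1 × C: 2 H
  1 × C (aromatic): 1 H
  1 × C: 1 H
  1 × N: 2 H
  1 × N (aromatic): no H
  1 × N (charge +1): no H
  Total hydrogens = 18.
Net charge +1.
Molecular formula: C11H18N3+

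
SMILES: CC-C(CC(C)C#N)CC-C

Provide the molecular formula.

C10H19N

Heavy atoms from the SMILES: 10 C, 1 N.
Implicit hydrogens by atom environment:
  4 × C: 2 H each → 8
  3 × C: 3 H each → 9
  2 × C: 1 H each → 2
  1 × C: no H
  1 × N: no H
  Total hydrogens = 19.
Molecular formula: C10H19N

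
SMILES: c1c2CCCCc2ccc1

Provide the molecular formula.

C10H12

Heavy atoms from the SMILES: 10 C.
Implicit hydrogens by atom environment:
  4 × C: 2 H each → 8
  4 × C (aromatic): 1 H each → 4
  2 × C (aromatic): no H
  Total hydrogens = 12.
Molecular formula: C10H12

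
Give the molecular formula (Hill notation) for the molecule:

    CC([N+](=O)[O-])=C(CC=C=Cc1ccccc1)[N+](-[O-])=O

C13H12N2O4

Heavy atoms from the SMILES: 13 C, 2 N, 4 O.
Implicit hydrogens by atom environment:
  5 × C (aromatic): 1 H each → 5
  3 × C: no H
  2 × C: 1 H each → 2
  2 × N (charge +1): no H
  2 × O: no H
  2 × O (charge -1): no H
  1 × C: 3 H
  1 × C: 2 H
  1 × C (aromatic): no H
  Total hydrogens = 12.
Molecular formula: C13H12N2O4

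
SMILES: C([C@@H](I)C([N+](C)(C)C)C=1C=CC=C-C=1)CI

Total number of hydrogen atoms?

20

Hydrogens are implicit in SMILES; fill each atom to its normal valence:
  5 × C (aromatic): 1 H each → 5
  3 × C: 3 H each → 9
  2 × C: 2 H each → 4
  2 × C: 1 H each → 2
  2 × I: no H
  1 × C (aromatic): no H
  1 × N (charge +1): no H
  Total hydrogens = 20.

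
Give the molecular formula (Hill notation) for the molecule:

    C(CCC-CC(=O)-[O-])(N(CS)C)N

C8H17N2O2S-

Heavy atoms from the SMILES: 8 C, 2 N, 2 O, 1 S.
Implicit hydrogens by atom environment:
  5 × C: 2 H each → 10
  1 × C: 3 H
  1 × C: 1 H
  1 × C: no H
  1 × N: 2 H
  1 × N: no H
  1 × O: no H
  1 × O (charge -1): no H
  1 × S: 1 H
  Total hydrogens = 17.
Net charge -1.
Molecular formula: C8H17N2O2S-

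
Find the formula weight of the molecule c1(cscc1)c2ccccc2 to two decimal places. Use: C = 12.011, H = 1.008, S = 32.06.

160.23

Molecular formula: C10H8S.
M = 10×12.011 + 8×1.008 + 1×32.06 = 160.23 g/mol.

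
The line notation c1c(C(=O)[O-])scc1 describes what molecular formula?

Heavy atoms from the SMILES: 5 C, 2 O, 1 S.
Implicit hydrogens by atom environment:
  3 × C (aromatic): 1 H each → 3
  1 × C (aromatic): no H
  1 × C: no H
  1 × O: no H
  1 × O (charge -1): no H
  1 × S (aromatic): no H
  Total hydrogens = 3.
Net charge -1.
Molecular formula: C5H3O2S-

C5H3O2S-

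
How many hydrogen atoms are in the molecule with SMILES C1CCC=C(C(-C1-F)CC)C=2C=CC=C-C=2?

19

Hydrogens are implicit in SMILES; fill each atom to its normal valence:
  5 × C (aromatic): 1 H each → 5
  4 × C: 2 H each → 8
  3 × C: 1 H each → 3
  1 × C: 3 H
  1 × C: no H
  1 × C (aromatic): no H
  1 × F: no H
  Total hydrogens = 19.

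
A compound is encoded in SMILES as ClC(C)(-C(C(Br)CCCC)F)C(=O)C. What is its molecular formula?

C10H17BrClFO

Heavy atoms from the SMILES: 1 Br, 10 C, 1 Cl, 1 F, 1 O.
Implicit hydrogens by atom environment:
  3 × C: 3 H each → 9
  3 × C: 2 H each → 6
  2 × C: 1 H each → 2
  2 × C: no H
  1 × Br: no H
  1 × Cl: no H
  1 × F: no H
  1 × O: no H
  Total hydrogens = 17.
Molecular formula: C10H17BrClFO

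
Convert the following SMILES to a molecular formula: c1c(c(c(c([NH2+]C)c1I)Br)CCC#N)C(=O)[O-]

Heavy atoms from the SMILES: 1 Br, 11 C, 1 I, 2 N, 2 O.
Implicit hydrogens by atom environment:
  5 × C (aromatic): no H
  2 × C: 2 H each → 4
  2 × C: no H
  1 × Br: no H
  1 × C: 3 H
  1 × C (aromatic): 1 H
  1 × I: no H
  1 × N (charge +1): 2 H
  1 × N: no H
  1 × O: no H
  1 × O (charge -1): no H
  Total hydrogens = 10.
Molecular formula: C11H10BrIN2O2

C11H10BrIN2O2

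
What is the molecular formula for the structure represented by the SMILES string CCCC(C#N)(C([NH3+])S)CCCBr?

C9H18BrN2S+

Heavy atoms from the SMILES: 1 Br, 9 C, 2 N, 1 S.
Implicit hydrogens by atom environment:
  5 × C: 2 H each → 10
  2 × C: no H
  1 × Br: no H
  1 × C: 3 H
  1 × C: 1 H
  1 × N (charge +1): 3 H
  1 × N: no H
  1 × S: 1 H
  Total hydrogens = 18.
Net charge +1.
Molecular formula: C9H18BrN2S+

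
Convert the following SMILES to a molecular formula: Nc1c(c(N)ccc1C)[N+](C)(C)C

Heavy atoms from the SMILES: 10 C, 3 N.
Implicit hydrogens by atom environment:
  4 × C: 3 H each → 12
  4 × C (aromatic): no H
  2 × C (aromatic): 1 H each → 2
  2 × N: 2 H each → 4
  1 × N (charge +1): no H
  Total hydrogens = 18.
Net charge +1.
Molecular formula: C10H18N3+

C10H18N3+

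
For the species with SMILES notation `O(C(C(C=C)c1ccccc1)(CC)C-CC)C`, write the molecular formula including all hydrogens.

C16H24O

Heavy atoms from the SMILES: 16 C, 1 O.
Implicit hydrogens by atom environment:
  5 × C (aromatic): 1 H each → 5
  4 × C: 2 H each → 8
  3 × C: 3 H each → 9
  2 × C: 1 H each → 2
  1 × C: no H
  1 × C (aromatic): no H
  1 × O: no H
  Total hydrogens = 24.
Molecular formula: C16H24O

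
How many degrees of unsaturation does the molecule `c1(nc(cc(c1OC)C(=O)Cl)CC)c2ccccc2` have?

Molecular formula from the SMILES: C15H14ClNO2.
DoU = (2C + 2 + N − H − X)/2 = (2·15 + 2 + 1 − 14 − 1)/2 = 18/2 = 9.
(Structurally: 2 ring(s) + 7 π bond(s) = 9.)

9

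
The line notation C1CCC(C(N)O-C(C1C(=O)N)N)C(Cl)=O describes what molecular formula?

C9H16ClN3O3

Heavy atoms from the SMILES: 9 C, 1 Cl, 3 N, 3 O.
Implicit hydrogens by atom environment:
  4 × C: 1 H each → 4
  3 × C: 2 H each → 6
  3 × N: 2 H each → 6
  3 × O: no H
  2 × C: no H
  1 × Cl: no H
  Total hydrogens = 16.
Molecular formula: C9H16ClN3O3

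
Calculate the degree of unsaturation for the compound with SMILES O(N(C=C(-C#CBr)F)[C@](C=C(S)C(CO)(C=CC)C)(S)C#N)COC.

7

Molecular formula from the SMILES: C16H20BrFN2O3S2.
DoU = (2C + 2 + N − H − X)/2 = (2·16 + 2 + 2 − 20 − 2)/2 = 14/2 = 7.
(Structurally: 0 ring(s) + 7 π bond(s) = 7.)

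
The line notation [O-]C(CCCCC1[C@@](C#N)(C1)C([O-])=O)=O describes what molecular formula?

[C10H11NO4]2-

Heavy atoms from the SMILES: 10 C, 1 N, 4 O.
Implicit hydrogens by atom environment:
  5 × C: 2 H each → 10
  4 × C: no H
  2 × O: no H
  2 × O (charge -1): no H
  1 × C: 1 H
  1 × N: no H
  Total hydrogens = 11.
Net charge -2.
Molecular formula: [C10H11NO4]2-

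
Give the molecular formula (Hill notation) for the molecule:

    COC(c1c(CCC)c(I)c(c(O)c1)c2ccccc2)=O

Heavy atoms from the SMILES: 17 C, 1 I, 3 O.
Implicit hydrogens by atom environment:
  6 × C (aromatic): 1 H each → 6
  6 × C (aromatic): no H
  2 × C: 3 H each → 6
  2 × C: 2 H each → 4
  2 × O: no H
  1 × C: no H
  1 × I: no H
  1 × O: 1 H
  Total hydrogens = 17.
Molecular formula: C17H17IO3

C17H17IO3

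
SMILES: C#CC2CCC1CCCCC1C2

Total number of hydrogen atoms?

18

Hydrogens are implicit in SMILES; fill each atom to its normal valence:
  7 × C: 2 H each → 14
  4 × C: 1 H each → 4
  1 × C: no H
  Total hydrogens = 18.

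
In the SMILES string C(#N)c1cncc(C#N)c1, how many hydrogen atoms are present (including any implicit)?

Hydrogens are implicit in SMILES; fill each atom to its normal valence:
  3 × C (aromatic): 1 H each → 3
  2 × C (aromatic): no H
  2 × C: no H
  2 × N: no H
  1 × N (aromatic): no H
  Total hydrogens = 3.

3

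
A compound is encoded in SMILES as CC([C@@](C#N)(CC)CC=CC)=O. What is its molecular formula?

C10H15NO

Heavy atoms from the SMILES: 10 C, 1 N, 1 O.
Implicit hydrogens by atom environment:
  3 × C: 3 H each → 9
  3 × C: no H
  2 × C: 2 H each → 4
  2 × C: 1 H each → 2
  1 × N: no H
  1 × O: no H
  Total hydrogens = 15.
Molecular formula: C10H15NO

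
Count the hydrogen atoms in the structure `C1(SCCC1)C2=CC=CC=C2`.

Hydrogens are implicit in SMILES; fill each atom to its normal valence:
  5 × C (aromatic): 1 H each → 5
  3 × C: 2 H each → 6
  1 × C: 1 H
  1 × C (aromatic): no H
  1 × S: no H
  Total hydrogens = 12.

12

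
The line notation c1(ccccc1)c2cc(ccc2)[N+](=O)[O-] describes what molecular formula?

Heavy atoms from the SMILES: 12 C, 1 N, 2 O.
Implicit hydrogens by atom environment:
  9 × C (aromatic): 1 H each → 9
  3 × C (aromatic): no H
  1 × N (charge +1): no H
  1 × O: no H
  1 × O (charge -1): no H
  Total hydrogens = 9.
Molecular formula: C12H9NO2

C12H9NO2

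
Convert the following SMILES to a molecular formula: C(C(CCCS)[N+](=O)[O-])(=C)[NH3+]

Heavy atoms from the SMILES: 6 C, 2 N, 2 O, 1 S.
Implicit hydrogens by atom environment:
  4 × C: 2 H each → 8
  1 × C: 1 H
  1 × C: no H
  1 × N (charge +1): 3 H
  1 × N (charge +1): no H
  1 × O: no H
  1 × O (charge -1): no H
  1 × S: 1 H
  Total hydrogens = 13.
Net charge +1.
Molecular formula: C6H13N2O2S+

C6H13N2O2S+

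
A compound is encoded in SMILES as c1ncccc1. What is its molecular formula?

Heavy atoms from the SMILES: 5 C, 1 N.
Implicit hydrogens by atom environment:
  5 × C (aromatic): 1 H each → 5
  1 × N (aromatic): no H
  Total hydrogens = 5.
Molecular formula: C5H5N

C5H5N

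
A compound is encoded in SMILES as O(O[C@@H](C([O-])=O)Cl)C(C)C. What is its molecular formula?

C5H8ClO4-

Heavy atoms from the SMILES: 5 C, 1 Cl, 4 O.
Implicit hydrogens by atom environment:
  3 × O: no H
  2 × C: 3 H each → 6
  2 × C: 1 H each → 2
  1 × C: no H
  1 × Cl: no H
  1 × O (charge -1): no H
  Total hydrogens = 8.
Net charge -1.
Molecular formula: C5H8ClO4-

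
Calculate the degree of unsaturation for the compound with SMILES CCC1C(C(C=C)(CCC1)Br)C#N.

Molecular formula from the SMILES: C11H16BrN.
DoU = (2C + 2 + N − H − X)/2 = (2·11 + 2 + 1 − 16 − 1)/2 = 8/2 = 4.
(Structurally: 1 ring(s) + 3 π bond(s) = 4.)

4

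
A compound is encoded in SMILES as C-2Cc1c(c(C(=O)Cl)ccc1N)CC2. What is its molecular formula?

Heavy atoms from the SMILES: 11 C, 1 Cl, 1 N, 1 O.
Implicit hydrogens by atom environment:
  4 × C: 2 H each → 8
  4 × C (aromatic): no H
  2 × C (aromatic): 1 H each → 2
  1 × C: no H
  1 × Cl: no H
  1 × N: 2 H
  1 × O: no H
  Total hydrogens = 12.
Molecular formula: C11H12ClNO

C11H12ClNO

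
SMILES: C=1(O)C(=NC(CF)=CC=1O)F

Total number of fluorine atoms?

The symbol for fluorine appears 2 times in the SMILES.

2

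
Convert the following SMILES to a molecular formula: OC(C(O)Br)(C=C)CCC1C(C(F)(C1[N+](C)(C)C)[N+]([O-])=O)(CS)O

Heavy atoms from the SMILES: 1 Br, 14 C, 1 F, 2 N, 5 O, 1 S.
Implicit hydrogens by atom environment:
  4 × C: 2 H each → 8
  4 × C: 1 H each → 4
  3 × C: 3 H each → 9
  3 × C: no H
  3 × O: 1 H each → 3
  2 × N (charge +1): no H
  1 × Br: no H
  1 × F: no H
  1 × O: no H
  1 × O (charge -1): no H
  1 × S: 1 H
  Total hydrogens = 25.
Net charge +1.
Molecular formula: C14H25BrFN2O5S+

C14H25BrFN2O5S+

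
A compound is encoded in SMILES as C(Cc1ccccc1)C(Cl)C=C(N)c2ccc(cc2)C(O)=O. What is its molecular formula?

Heavy atoms from the SMILES: 18 C, 1 Cl, 1 N, 2 O.
Implicit hydrogens by atom environment:
  9 × C (aromatic): 1 H each → 9
  3 × C (aromatic): no H
  2 × C: 2 H each → 4
  2 × C: 1 H each → 2
  2 × C: no H
  1 × Cl: no H
  1 × N: 2 H
  1 × O: 1 H
  1 × O: no H
  Total hydrogens = 18.
Molecular formula: C18H18ClNO2

C18H18ClNO2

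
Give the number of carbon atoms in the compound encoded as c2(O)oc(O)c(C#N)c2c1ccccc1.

11

The symbol for carbon appears 11 times in the SMILES. Lowercase c denotes aromatic carbon and counts toward C.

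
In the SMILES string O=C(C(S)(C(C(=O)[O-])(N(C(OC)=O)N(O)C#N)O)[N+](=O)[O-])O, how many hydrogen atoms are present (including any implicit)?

Hydrogens are implicit in SMILES; fill each atom to its normal valence:
  6 × C: no H
  5 × O: no H
  3 × N: no H
  3 × O: 1 H each → 3
  2 × O (charge -1): no H
  1 × C: 3 H
  1 × N (charge +1): no H
  1 × S: 1 H
  Total hydrogens = 7.

7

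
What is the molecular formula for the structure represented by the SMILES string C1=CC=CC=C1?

C6H6

Heavy atoms from the SMILES: 6 C.
Implicit hydrogens by atom environment:
  6 × C (aromatic): 1 H each → 6
  Total hydrogens = 6.
Molecular formula: C6H6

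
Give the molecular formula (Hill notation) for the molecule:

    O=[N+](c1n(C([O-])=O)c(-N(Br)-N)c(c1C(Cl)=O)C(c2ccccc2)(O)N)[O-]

C13H10BrClN5O6-

Heavy atoms from the SMILES: 1 Br, 13 C, 1 Cl, 5 N, 6 O.
Implicit hydrogens by atom environment:
  5 × C (aromatic): 1 H each → 5
  5 × C (aromatic): no H
  3 × C: no H
  3 × O: no H
  2 × N: 2 H each → 4
  2 × O (charge -1): no H
  1 × Br: no H
  1 × Cl: no H
  1 × N (aromatic): no H
  1 × N: no H
  1 × N (charge +1): no H
  1 × O: 1 H
  Total hydrogens = 10.
Net charge -1.
Molecular formula: C13H10BrClN5O6-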